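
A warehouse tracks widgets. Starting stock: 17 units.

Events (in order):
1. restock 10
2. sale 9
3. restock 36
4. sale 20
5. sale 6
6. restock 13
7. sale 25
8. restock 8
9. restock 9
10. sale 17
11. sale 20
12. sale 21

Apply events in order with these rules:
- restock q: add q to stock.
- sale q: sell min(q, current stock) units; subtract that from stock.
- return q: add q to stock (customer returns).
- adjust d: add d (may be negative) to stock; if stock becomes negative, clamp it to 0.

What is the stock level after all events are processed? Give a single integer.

Answer: 0

Derivation:
Processing events:
Start: stock = 17
  Event 1 (restock 10): 17 + 10 = 27
  Event 2 (sale 9): sell min(9,27)=9. stock: 27 - 9 = 18. total_sold = 9
  Event 3 (restock 36): 18 + 36 = 54
  Event 4 (sale 20): sell min(20,54)=20. stock: 54 - 20 = 34. total_sold = 29
  Event 5 (sale 6): sell min(6,34)=6. stock: 34 - 6 = 28. total_sold = 35
  Event 6 (restock 13): 28 + 13 = 41
  Event 7 (sale 25): sell min(25,41)=25. stock: 41 - 25 = 16. total_sold = 60
  Event 8 (restock 8): 16 + 8 = 24
  Event 9 (restock 9): 24 + 9 = 33
  Event 10 (sale 17): sell min(17,33)=17. stock: 33 - 17 = 16. total_sold = 77
  Event 11 (sale 20): sell min(20,16)=16. stock: 16 - 16 = 0. total_sold = 93
  Event 12 (sale 21): sell min(21,0)=0. stock: 0 - 0 = 0. total_sold = 93
Final: stock = 0, total_sold = 93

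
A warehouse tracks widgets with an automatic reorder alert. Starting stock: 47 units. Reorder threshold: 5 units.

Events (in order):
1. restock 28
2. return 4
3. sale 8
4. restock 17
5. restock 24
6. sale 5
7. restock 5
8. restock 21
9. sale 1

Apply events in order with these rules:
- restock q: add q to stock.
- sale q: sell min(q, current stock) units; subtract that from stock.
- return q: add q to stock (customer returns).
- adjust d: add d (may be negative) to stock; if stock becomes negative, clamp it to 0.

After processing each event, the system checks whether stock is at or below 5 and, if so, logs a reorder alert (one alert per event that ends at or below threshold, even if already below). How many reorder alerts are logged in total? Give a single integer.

Processing events:
Start: stock = 47
  Event 1 (restock 28): 47 + 28 = 75
  Event 2 (return 4): 75 + 4 = 79
  Event 3 (sale 8): sell min(8,79)=8. stock: 79 - 8 = 71. total_sold = 8
  Event 4 (restock 17): 71 + 17 = 88
  Event 5 (restock 24): 88 + 24 = 112
  Event 6 (sale 5): sell min(5,112)=5. stock: 112 - 5 = 107. total_sold = 13
  Event 7 (restock 5): 107 + 5 = 112
  Event 8 (restock 21): 112 + 21 = 133
  Event 9 (sale 1): sell min(1,133)=1. stock: 133 - 1 = 132. total_sold = 14
Final: stock = 132, total_sold = 14

Checking against threshold 5:
  After event 1: stock=75 > 5
  After event 2: stock=79 > 5
  After event 3: stock=71 > 5
  After event 4: stock=88 > 5
  After event 5: stock=112 > 5
  After event 6: stock=107 > 5
  After event 7: stock=112 > 5
  After event 8: stock=133 > 5
  After event 9: stock=132 > 5
Alert events: []. Count = 0

Answer: 0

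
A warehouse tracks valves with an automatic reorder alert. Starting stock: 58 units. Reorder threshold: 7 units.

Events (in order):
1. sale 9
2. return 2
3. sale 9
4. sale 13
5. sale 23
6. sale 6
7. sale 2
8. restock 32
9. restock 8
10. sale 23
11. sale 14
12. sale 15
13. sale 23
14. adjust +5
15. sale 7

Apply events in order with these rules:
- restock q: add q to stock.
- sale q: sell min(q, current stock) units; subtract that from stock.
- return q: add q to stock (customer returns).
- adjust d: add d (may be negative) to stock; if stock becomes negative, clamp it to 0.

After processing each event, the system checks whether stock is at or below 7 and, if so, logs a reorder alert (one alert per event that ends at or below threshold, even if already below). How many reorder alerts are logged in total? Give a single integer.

Answer: 8

Derivation:
Processing events:
Start: stock = 58
  Event 1 (sale 9): sell min(9,58)=9. stock: 58 - 9 = 49. total_sold = 9
  Event 2 (return 2): 49 + 2 = 51
  Event 3 (sale 9): sell min(9,51)=9. stock: 51 - 9 = 42. total_sold = 18
  Event 4 (sale 13): sell min(13,42)=13. stock: 42 - 13 = 29. total_sold = 31
  Event 5 (sale 23): sell min(23,29)=23. stock: 29 - 23 = 6. total_sold = 54
  Event 6 (sale 6): sell min(6,6)=6. stock: 6 - 6 = 0. total_sold = 60
  Event 7 (sale 2): sell min(2,0)=0. stock: 0 - 0 = 0. total_sold = 60
  Event 8 (restock 32): 0 + 32 = 32
  Event 9 (restock 8): 32 + 8 = 40
  Event 10 (sale 23): sell min(23,40)=23. stock: 40 - 23 = 17. total_sold = 83
  Event 11 (sale 14): sell min(14,17)=14. stock: 17 - 14 = 3. total_sold = 97
  Event 12 (sale 15): sell min(15,3)=3. stock: 3 - 3 = 0. total_sold = 100
  Event 13 (sale 23): sell min(23,0)=0. stock: 0 - 0 = 0. total_sold = 100
  Event 14 (adjust +5): 0 + 5 = 5
  Event 15 (sale 7): sell min(7,5)=5. stock: 5 - 5 = 0. total_sold = 105
Final: stock = 0, total_sold = 105

Checking against threshold 7:
  After event 1: stock=49 > 7
  After event 2: stock=51 > 7
  After event 3: stock=42 > 7
  After event 4: stock=29 > 7
  After event 5: stock=6 <= 7 -> ALERT
  After event 6: stock=0 <= 7 -> ALERT
  After event 7: stock=0 <= 7 -> ALERT
  After event 8: stock=32 > 7
  After event 9: stock=40 > 7
  After event 10: stock=17 > 7
  After event 11: stock=3 <= 7 -> ALERT
  After event 12: stock=0 <= 7 -> ALERT
  After event 13: stock=0 <= 7 -> ALERT
  After event 14: stock=5 <= 7 -> ALERT
  After event 15: stock=0 <= 7 -> ALERT
Alert events: [5, 6, 7, 11, 12, 13, 14, 15]. Count = 8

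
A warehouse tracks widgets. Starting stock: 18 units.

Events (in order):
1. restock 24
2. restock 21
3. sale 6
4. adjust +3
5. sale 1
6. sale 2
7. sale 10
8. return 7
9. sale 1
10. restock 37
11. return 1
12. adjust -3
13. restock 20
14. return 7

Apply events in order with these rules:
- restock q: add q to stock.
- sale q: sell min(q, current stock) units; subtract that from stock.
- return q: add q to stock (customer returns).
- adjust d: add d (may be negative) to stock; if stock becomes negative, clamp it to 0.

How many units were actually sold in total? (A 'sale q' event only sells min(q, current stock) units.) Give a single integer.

Answer: 20

Derivation:
Processing events:
Start: stock = 18
  Event 1 (restock 24): 18 + 24 = 42
  Event 2 (restock 21): 42 + 21 = 63
  Event 3 (sale 6): sell min(6,63)=6. stock: 63 - 6 = 57. total_sold = 6
  Event 4 (adjust +3): 57 + 3 = 60
  Event 5 (sale 1): sell min(1,60)=1. stock: 60 - 1 = 59. total_sold = 7
  Event 6 (sale 2): sell min(2,59)=2. stock: 59 - 2 = 57. total_sold = 9
  Event 7 (sale 10): sell min(10,57)=10. stock: 57 - 10 = 47. total_sold = 19
  Event 8 (return 7): 47 + 7 = 54
  Event 9 (sale 1): sell min(1,54)=1. stock: 54 - 1 = 53. total_sold = 20
  Event 10 (restock 37): 53 + 37 = 90
  Event 11 (return 1): 90 + 1 = 91
  Event 12 (adjust -3): 91 + -3 = 88
  Event 13 (restock 20): 88 + 20 = 108
  Event 14 (return 7): 108 + 7 = 115
Final: stock = 115, total_sold = 20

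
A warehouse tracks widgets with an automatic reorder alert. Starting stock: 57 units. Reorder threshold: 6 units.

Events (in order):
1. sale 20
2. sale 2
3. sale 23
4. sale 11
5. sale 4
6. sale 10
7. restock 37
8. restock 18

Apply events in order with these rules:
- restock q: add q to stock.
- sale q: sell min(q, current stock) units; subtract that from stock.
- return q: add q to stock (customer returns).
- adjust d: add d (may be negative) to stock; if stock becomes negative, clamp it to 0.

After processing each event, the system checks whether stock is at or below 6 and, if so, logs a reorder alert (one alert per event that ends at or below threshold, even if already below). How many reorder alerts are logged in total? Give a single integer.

Answer: 3

Derivation:
Processing events:
Start: stock = 57
  Event 1 (sale 20): sell min(20,57)=20. stock: 57 - 20 = 37. total_sold = 20
  Event 2 (sale 2): sell min(2,37)=2. stock: 37 - 2 = 35. total_sold = 22
  Event 3 (sale 23): sell min(23,35)=23. stock: 35 - 23 = 12. total_sold = 45
  Event 4 (sale 11): sell min(11,12)=11. stock: 12 - 11 = 1. total_sold = 56
  Event 5 (sale 4): sell min(4,1)=1. stock: 1 - 1 = 0. total_sold = 57
  Event 6 (sale 10): sell min(10,0)=0. stock: 0 - 0 = 0. total_sold = 57
  Event 7 (restock 37): 0 + 37 = 37
  Event 8 (restock 18): 37 + 18 = 55
Final: stock = 55, total_sold = 57

Checking against threshold 6:
  After event 1: stock=37 > 6
  After event 2: stock=35 > 6
  After event 3: stock=12 > 6
  After event 4: stock=1 <= 6 -> ALERT
  After event 5: stock=0 <= 6 -> ALERT
  After event 6: stock=0 <= 6 -> ALERT
  After event 7: stock=37 > 6
  After event 8: stock=55 > 6
Alert events: [4, 5, 6]. Count = 3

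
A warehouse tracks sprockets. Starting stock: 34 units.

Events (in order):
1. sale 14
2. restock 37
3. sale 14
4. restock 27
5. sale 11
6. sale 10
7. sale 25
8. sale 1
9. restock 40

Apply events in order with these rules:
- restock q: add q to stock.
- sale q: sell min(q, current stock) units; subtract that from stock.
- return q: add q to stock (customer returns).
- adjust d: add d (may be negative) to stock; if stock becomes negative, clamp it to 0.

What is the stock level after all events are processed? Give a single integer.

Processing events:
Start: stock = 34
  Event 1 (sale 14): sell min(14,34)=14. stock: 34 - 14 = 20. total_sold = 14
  Event 2 (restock 37): 20 + 37 = 57
  Event 3 (sale 14): sell min(14,57)=14. stock: 57 - 14 = 43. total_sold = 28
  Event 4 (restock 27): 43 + 27 = 70
  Event 5 (sale 11): sell min(11,70)=11. stock: 70 - 11 = 59. total_sold = 39
  Event 6 (sale 10): sell min(10,59)=10. stock: 59 - 10 = 49. total_sold = 49
  Event 7 (sale 25): sell min(25,49)=25. stock: 49 - 25 = 24. total_sold = 74
  Event 8 (sale 1): sell min(1,24)=1. stock: 24 - 1 = 23. total_sold = 75
  Event 9 (restock 40): 23 + 40 = 63
Final: stock = 63, total_sold = 75

Answer: 63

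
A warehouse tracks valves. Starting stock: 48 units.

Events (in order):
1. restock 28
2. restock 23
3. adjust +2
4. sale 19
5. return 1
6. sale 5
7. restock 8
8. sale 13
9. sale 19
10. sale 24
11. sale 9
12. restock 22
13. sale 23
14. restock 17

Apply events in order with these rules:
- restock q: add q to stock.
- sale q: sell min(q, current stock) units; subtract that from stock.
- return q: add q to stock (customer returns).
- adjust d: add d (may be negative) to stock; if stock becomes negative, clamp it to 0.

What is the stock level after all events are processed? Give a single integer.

Processing events:
Start: stock = 48
  Event 1 (restock 28): 48 + 28 = 76
  Event 2 (restock 23): 76 + 23 = 99
  Event 3 (adjust +2): 99 + 2 = 101
  Event 4 (sale 19): sell min(19,101)=19. stock: 101 - 19 = 82. total_sold = 19
  Event 5 (return 1): 82 + 1 = 83
  Event 6 (sale 5): sell min(5,83)=5. stock: 83 - 5 = 78. total_sold = 24
  Event 7 (restock 8): 78 + 8 = 86
  Event 8 (sale 13): sell min(13,86)=13. stock: 86 - 13 = 73. total_sold = 37
  Event 9 (sale 19): sell min(19,73)=19. stock: 73 - 19 = 54. total_sold = 56
  Event 10 (sale 24): sell min(24,54)=24. stock: 54 - 24 = 30. total_sold = 80
  Event 11 (sale 9): sell min(9,30)=9. stock: 30 - 9 = 21. total_sold = 89
  Event 12 (restock 22): 21 + 22 = 43
  Event 13 (sale 23): sell min(23,43)=23. stock: 43 - 23 = 20. total_sold = 112
  Event 14 (restock 17): 20 + 17 = 37
Final: stock = 37, total_sold = 112

Answer: 37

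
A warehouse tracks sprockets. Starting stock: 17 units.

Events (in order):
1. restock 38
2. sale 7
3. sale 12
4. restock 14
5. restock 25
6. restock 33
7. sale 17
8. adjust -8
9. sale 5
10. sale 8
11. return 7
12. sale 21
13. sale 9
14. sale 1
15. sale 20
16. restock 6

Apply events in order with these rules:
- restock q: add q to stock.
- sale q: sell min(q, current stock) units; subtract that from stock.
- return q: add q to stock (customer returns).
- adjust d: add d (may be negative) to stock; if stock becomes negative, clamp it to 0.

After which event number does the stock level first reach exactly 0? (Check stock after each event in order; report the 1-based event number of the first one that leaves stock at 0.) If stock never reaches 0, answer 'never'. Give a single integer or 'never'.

Answer: never

Derivation:
Processing events:
Start: stock = 17
  Event 1 (restock 38): 17 + 38 = 55
  Event 2 (sale 7): sell min(7,55)=7. stock: 55 - 7 = 48. total_sold = 7
  Event 3 (sale 12): sell min(12,48)=12. stock: 48 - 12 = 36. total_sold = 19
  Event 4 (restock 14): 36 + 14 = 50
  Event 5 (restock 25): 50 + 25 = 75
  Event 6 (restock 33): 75 + 33 = 108
  Event 7 (sale 17): sell min(17,108)=17. stock: 108 - 17 = 91. total_sold = 36
  Event 8 (adjust -8): 91 + -8 = 83
  Event 9 (sale 5): sell min(5,83)=5. stock: 83 - 5 = 78. total_sold = 41
  Event 10 (sale 8): sell min(8,78)=8. stock: 78 - 8 = 70. total_sold = 49
  Event 11 (return 7): 70 + 7 = 77
  Event 12 (sale 21): sell min(21,77)=21. stock: 77 - 21 = 56. total_sold = 70
  Event 13 (sale 9): sell min(9,56)=9. stock: 56 - 9 = 47. total_sold = 79
  Event 14 (sale 1): sell min(1,47)=1. stock: 47 - 1 = 46. total_sold = 80
  Event 15 (sale 20): sell min(20,46)=20. stock: 46 - 20 = 26. total_sold = 100
  Event 16 (restock 6): 26 + 6 = 32
Final: stock = 32, total_sold = 100

Stock never reaches 0.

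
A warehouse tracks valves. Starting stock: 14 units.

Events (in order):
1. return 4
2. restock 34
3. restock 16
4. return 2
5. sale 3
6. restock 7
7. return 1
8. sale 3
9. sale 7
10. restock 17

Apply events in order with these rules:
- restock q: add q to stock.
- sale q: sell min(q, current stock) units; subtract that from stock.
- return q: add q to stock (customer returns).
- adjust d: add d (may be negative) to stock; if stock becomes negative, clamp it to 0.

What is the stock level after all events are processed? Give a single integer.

Answer: 82

Derivation:
Processing events:
Start: stock = 14
  Event 1 (return 4): 14 + 4 = 18
  Event 2 (restock 34): 18 + 34 = 52
  Event 3 (restock 16): 52 + 16 = 68
  Event 4 (return 2): 68 + 2 = 70
  Event 5 (sale 3): sell min(3,70)=3. stock: 70 - 3 = 67. total_sold = 3
  Event 6 (restock 7): 67 + 7 = 74
  Event 7 (return 1): 74 + 1 = 75
  Event 8 (sale 3): sell min(3,75)=3. stock: 75 - 3 = 72. total_sold = 6
  Event 9 (sale 7): sell min(7,72)=7. stock: 72 - 7 = 65. total_sold = 13
  Event 10 (restock 17): 65 + 17 = 82
Final: stock = 82, total_sold = 13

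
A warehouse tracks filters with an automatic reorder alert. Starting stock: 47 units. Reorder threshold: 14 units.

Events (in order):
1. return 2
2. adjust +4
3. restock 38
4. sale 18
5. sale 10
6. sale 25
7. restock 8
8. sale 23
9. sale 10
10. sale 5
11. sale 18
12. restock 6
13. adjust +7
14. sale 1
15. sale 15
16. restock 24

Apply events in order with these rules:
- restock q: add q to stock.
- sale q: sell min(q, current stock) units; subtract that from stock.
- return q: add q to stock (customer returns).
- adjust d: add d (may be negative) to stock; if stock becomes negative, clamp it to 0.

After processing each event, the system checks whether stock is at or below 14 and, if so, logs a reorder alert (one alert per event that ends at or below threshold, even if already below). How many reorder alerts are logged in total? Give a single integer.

Answer: 7

Derivation:
Processing events:
Start: stock = 47
  Event 1 (return 2): 47 + 2 = 49
  Event 2 (adjust +4): 49 + 4 = 53
  Event 3 (restock 38): 53 + 38 = 91
  Event 4 (sale 18): sell min(18,91)=18. stock: 91 - 18 = 73. total_sold = 18
  Event 5 (sale 10): sell min(10,73)=10. stock: 73 - 10 = 63. total_sold = 28
  Event 6 (sale 25): sell min(25,63)=25. stock: 63 - 25 = 38. total_sold = 53
  Event 7 (restock 8): 38 + 8 = 46
  Event 8 (sale 23): sell min(23,46)=23. stock: 46 - 23 = 23. total_sold = 76
  Event 9 (sale 10): sell min(10,23)=10. stock: 23 - 10 = 13. total_sold = 86
  Event 10 (sale 5): sell min(5,13)=5. stock: 13 - 5 = 8. total_sold = 91
  Event 11 (sale 18): sell min(18,8)=8. stock: 8 - 8 = 0. total_sold = 99
  Event 12 (restock 6): 0 + 6 = 6
  Event 13 (adjust +7): 6 + 7 = 13
  Event 14 (sale 1): sell min(1,13)=1. stock: 13 - 1 = 12. total_sold = 100
  Event 15 (sale 15): sell min(15,12)=12. stock: 12 - 12 = 0. total_sold = 112
  Event 16 (restock 24): 0 + 24 = 24
Final: stock = 24, total_sold = 112

Checking against threshold 14:
  After event 1: stock=49 > 14
  After event 2: stock=53 > 14
  After event 3: stock=91 > 14
  After event 4: stock=73 > 14
  After event 5: stock=63 > 14
  After event 6: stock=38 > 14
  After event 7: stock=46 > 14
  After event 8: stock=23 > 14
  After event 9: stock=13 <= 14 -> ALERT
  After event 10: stock=8 <= 14 -> ALERT
  After event 11: stock=0 <= 14 -> ALERT
  After event 12: stock=6 <= 14 -> ALERT
  After event 13: stock=13 <= 14 -> ALERT
  After event 14: stock=12 <= 14 -> ALERT
  After event 15: stock=0 <= 14 -> ALERT
  After event 16: stock=24 > 14
Alert events: [9, 10, 11, 12, 13, 14, 15]. Count = 7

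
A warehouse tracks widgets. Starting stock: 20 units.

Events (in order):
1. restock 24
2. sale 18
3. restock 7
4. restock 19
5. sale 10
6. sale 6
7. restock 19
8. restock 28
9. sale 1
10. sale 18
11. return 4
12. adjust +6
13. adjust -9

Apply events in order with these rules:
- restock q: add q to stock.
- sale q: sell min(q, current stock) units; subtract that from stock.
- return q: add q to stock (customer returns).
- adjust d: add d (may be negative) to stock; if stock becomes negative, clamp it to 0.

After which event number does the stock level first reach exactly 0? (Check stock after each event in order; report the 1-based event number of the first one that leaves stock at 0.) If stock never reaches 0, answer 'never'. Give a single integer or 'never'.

Answer: never

Derivation:
Processing events:
Start: stock = 20
  Event 1 (restock 24): 20 + 24 = 44
  Event 2 (sale 18): sell min(18,44)=18. stock: 44 - 18 = 26. total_sold = 18
  Event 3 (restock 7): 26 + 7 = 33
  Event 4 (restock 19): 33 + 19 = 52
  Event 5 (sale 10): sell min(10,52)=10. stock: 52 - 10 = 42. total_sold = 28
  Event 6 (sale 6): sell min(6,42)=6. stock: 42 - 6 = 36. total_sold = 34
  Event 7 (restock 19): 36 + 19 = 55
  Event 8 (restock 28): 55 + 28 = 83
  Event 9 (sale 1): sell min(1,83)=1. stock: 83 - 1 = 82. total_sold = 35
  Event 10 (sale 18): sell min(18,82)=18. stock: 82 - 18 = 64. total_sold = 53
  Event 11 (return 4): 64 + 4 = 68
  Event 12 (adjust +6): 68 + 6 = 74
  Event 13 (adjust -9): 74 + -9 = 65
Final: stock = 65, total_sold = 53

Stock never reaches 0.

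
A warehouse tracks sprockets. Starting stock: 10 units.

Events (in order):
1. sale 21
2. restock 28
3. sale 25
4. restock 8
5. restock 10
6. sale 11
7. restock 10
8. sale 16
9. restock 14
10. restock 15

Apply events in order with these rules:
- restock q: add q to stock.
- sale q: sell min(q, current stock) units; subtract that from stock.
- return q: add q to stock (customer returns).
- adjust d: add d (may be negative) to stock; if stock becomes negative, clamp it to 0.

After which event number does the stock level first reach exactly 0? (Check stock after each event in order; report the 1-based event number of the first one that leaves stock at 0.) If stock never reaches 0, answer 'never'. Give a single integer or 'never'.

Processing events:
Start: stock = 10
  Event 1 (sale 21): sell min(21,10)=10. stock: 10 - 10 = 0. total_sold = 10
  Event 2 (restock 28): 0 + 28 = 28
  Event 3 (sale 25): sell min(25,28)=25. stock: 28 - 25 = 3. total_sold = 35
  Event 4 (restock 8): 3 + 8 = 11
  Event 5 (restock 10): 11 + 10 = 21
  Event 6 (sale 11): sell min(11,21)=11. stock: 21 - 11 = 10. total_sold = 46
  Event 7 (restock 10): 10 + 10 = 20
  Event 8 (sale 16): sell min(16,20)=16. stock: 20 - 16 = 4. total_sold = 62
  Event 9 (restock 14): 4 + 14 = 18
  Event 10 (restock 15): 18 + 15 = 33
Final: stock = 33, total_sold = 62

First zero at event 1.

Answer: 1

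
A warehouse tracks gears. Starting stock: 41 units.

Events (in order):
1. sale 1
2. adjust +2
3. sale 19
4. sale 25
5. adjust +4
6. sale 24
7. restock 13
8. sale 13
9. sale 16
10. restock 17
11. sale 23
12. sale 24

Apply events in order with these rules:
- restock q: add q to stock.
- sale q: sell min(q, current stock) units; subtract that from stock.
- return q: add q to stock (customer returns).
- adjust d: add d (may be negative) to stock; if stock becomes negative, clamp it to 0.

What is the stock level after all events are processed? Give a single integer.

Processing events:
Start: stock = 41
  Event 1 (sale 1): sell min(1,41)=1. stock: 41 - 1 = 40. total_sold = 1
  Event 2 (adjust +2): 40 + 2 = 42
  Event 3 (sale 19): sell min(19,42)=19. stock: 42 - 19 = 23. total_sold = 20
  Event 4 (sale 25): sell min(25,23)=23. stock: 23 - 23 = 0. total_sold = 43
  Event 5 (adjust +4): 0 + 4 = 4
  Event 6 (sale 24): sell min(24,4)=4. stock: 4 - 4 = 0. total_sold = 47
  Event 7 (restock 13): 0 + 13 = 13
  Event 8 (sale 13): sell min(13,13)=13. stock: 13 - 13 = 0. total_sold = 60
  Event 9 (sale 16): sell min(16,0)=0. stock: 0 - 0 = 0. total_sold = 60
  Event 10 (restock 17): 0 + 17 = 17
  Event 11 (sale 23): sell min(23,17)=17. stock: 17 - 17 = 0. total_sold = 77
  Event 12 (sale 24): sell min(24,0)=0. stock: 0 - 0 = 0. total_sold = 77
Final: stock = 0, total_sold = 77

Answer: 0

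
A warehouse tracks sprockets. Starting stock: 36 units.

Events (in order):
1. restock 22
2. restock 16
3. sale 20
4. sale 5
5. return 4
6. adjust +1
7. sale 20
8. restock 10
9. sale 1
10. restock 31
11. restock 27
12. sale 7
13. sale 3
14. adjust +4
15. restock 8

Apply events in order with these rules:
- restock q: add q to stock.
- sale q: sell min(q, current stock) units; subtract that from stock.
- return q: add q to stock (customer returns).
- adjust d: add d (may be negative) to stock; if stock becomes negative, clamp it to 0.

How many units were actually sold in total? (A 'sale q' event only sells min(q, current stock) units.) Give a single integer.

Processing events:
Start: stock = 36
  Event 1 (restock 22): 36 + 22 = 58
  Event 2 (restock 16): 58 + 16 = 74
  Event 3 (sale 20): sell min(20,74)=20. stock: 74 - 20 = 54. total_sold = 20
  Event 4 (sale 5): sell min(5,54)=5. stock: 54 - 5 = 49. total_sold = 25
  Event 5 (return 4): 49 + 4 = 53
  Event 6 (adjust +1): 53 + 1 = 54
  Event 7 (sale 20): sell min(20,54)=20. stock: 54 - 20 = 34. total_sold = 45
  Event 8 (restock 10): 34 + 10 = 44
  Event 9 (sale 1): sell min(1,44)=1. stock: 44 - 1 = 43. total_sold = 46
  Event 10 (restock 31): 43 + 31 = 74
  Event 11 (restock 27): 74 + 27 = 101
  Event 12 (sale 7): sell min(7,101)=7. stock: 101 - 7 = 94. total_sold = 53
  Event 13 (sale 3): sell min(3,94)=3. stock: 94 - 3 = 91. total_sold = 56
  Event 14 (adjust +4): 91 + 4 = 95
  Event 15 (restock 8): 95 + 8 = 103
Final: stock = 103, total_sold = 56

Answer: 56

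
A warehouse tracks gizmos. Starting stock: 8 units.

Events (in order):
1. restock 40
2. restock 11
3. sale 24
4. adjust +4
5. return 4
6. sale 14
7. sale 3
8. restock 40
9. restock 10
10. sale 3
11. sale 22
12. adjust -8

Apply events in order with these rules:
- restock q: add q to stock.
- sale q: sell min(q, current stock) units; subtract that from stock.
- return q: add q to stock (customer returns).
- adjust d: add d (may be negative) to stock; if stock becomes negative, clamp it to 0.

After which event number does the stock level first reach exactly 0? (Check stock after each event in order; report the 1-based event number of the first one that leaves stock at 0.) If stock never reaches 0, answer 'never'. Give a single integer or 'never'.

Processing events:
Start: stock = 8
  Event 1 (restock 40): 8 + 40 = 48
  Event 2 (restock 11): 48 + 11 = 59
  Event 3 (sale 24): sell min(24,59)=24. stock: 59 - 24 = 35. total_sold = 24
  Event 4 (adjust +4): 35 + 4 = 39
  Event 5 (return 4): 39 + 4 = 43
  Event 6 (sale 14): sell min(14,43)=14. stock: 43 - 14 = 29. total_sold = 38
  Event 7 (sale 3): sell min(3,29)=3. stock: 29 - 3 = 26. total_sold = 41
  Event 8 (restock 40): 26 + 40 = 66
  Event 9 (restock 10): 66 + 10 = 76
  Event 10 (sale 3): sell min(3,76)=3. stock: 76 - 3 = 73. total_sold = 44
  Event 11 (sale 22): sell min(22,73)=22. stock: 73 - 22 = 51. total_sold = 66
  Event 12 (adjust -8): 51 + -8 = 43
Final: stock = 43, total_sold = 66

Stock never reaches 0.

Answer: never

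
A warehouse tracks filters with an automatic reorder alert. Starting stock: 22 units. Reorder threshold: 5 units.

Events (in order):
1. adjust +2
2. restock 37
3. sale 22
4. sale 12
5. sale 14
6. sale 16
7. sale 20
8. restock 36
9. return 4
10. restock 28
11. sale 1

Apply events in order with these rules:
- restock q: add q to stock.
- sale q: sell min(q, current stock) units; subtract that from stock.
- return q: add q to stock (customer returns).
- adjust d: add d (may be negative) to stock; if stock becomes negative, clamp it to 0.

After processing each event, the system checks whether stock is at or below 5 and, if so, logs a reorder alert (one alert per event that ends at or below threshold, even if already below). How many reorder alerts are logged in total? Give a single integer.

Processing events:
Start: stock = 22
  Event 1 (adjust +2): 22 + 2 = 24
  Event 2 (restock 37): 24 + 37 = 61
  Event 3 (sale 22): sell min(22,61)=22. stock: 61 - 22 = 39. total_sold = 22
  Event 4 (sale 12): sell min(12,39)=12. stock: 39 - 12 = 27. total_sold = 34
  Event 5 (sale 14): sell min(14,27)=14. stock: 27 - 14 = 13. total_sold = 48
  Event 6 (sale 16): sell min(16,13)=13. stock: 13 - 13 = 0. total_sold = 61
  Event 7 (sale 20): sell min(20,0)=0. stock: 0 - 0 = 0. total_sold = 61
  Event 8 (restock 36): 0 + 36 = 36
  Event 9 (return 4): 36 + 4 = 40
  Event 10 (restock 28): 40 + 28 = 68
  Event 11 (sale 1): sell min(1,68)=1. stock: 68 - 1 = 67. total_sold = 62
Final: stock = 67, total_sold = 62

Checking against threshold 5:
  After event 1: stock=24 > 5
  After event 2: stock=61 > 5
  After event 3: stock=39 > 5
  After event 4: stock=27 > 5
  After event 5: stock=13 > 5
  After event 6: stock=0 <= 5 -> ALERT
  After event 7: stock=0 <= 5 -> ALERT
  After event 8: stock=36 > 5
  After event 9: stock=40 > 5
  After event 10: stock=68 > 5
  After event 11: stock=67 > 5
Alert events: [6, 7]. Count = 2

Answer: 2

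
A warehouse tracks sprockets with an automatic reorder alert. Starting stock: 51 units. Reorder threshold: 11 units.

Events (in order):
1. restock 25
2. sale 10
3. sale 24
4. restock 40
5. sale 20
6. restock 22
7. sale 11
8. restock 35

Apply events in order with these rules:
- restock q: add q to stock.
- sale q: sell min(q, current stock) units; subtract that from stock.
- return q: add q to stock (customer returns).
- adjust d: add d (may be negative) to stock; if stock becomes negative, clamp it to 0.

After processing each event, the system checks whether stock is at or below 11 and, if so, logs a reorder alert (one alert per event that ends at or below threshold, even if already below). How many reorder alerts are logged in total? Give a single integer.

Processing events:
Start: stock = 51
  Event 1 (restock 25): 51 + 25 = 76
  Event 2 (sale 10): sell min(10,76)=10. stock: 76 - 10 = 66. total_sold = 10
  Event 3 (sale 24): sell min(24,66)=24. stock: 66 - 24 = 42. total_sold = 34
  Event 4 (restock 40): 42 + 40 = 82
  Event 5 (sale 20): sell min(20,82)=20. stock: 82 - 20 = 62. total_sold = 54
  Event 6 (restock 22): 62 + 22 = 84
  Event 7 (sale 11): sell min(11,84)=11. stock: 84 - 11 = 73. total_sold = 65
  Event 8 (restock 35): 73 + 35 = 108
Final: stock = 108, total_sold = 65

Checking against threshold 11:
  After event 1: stock=76 > 11
  After event 2: stock=66 > 11
  After event 3: stock=42 > 11
  After event 4: stock=82 > 11
  After event 5: stock=62 > 11
  After event 6: stock=84 > 11
  After event 7: stock=73 > 11
  After event 8: stock=108 > 11
Alert events: []. Count = 0

Answer: 0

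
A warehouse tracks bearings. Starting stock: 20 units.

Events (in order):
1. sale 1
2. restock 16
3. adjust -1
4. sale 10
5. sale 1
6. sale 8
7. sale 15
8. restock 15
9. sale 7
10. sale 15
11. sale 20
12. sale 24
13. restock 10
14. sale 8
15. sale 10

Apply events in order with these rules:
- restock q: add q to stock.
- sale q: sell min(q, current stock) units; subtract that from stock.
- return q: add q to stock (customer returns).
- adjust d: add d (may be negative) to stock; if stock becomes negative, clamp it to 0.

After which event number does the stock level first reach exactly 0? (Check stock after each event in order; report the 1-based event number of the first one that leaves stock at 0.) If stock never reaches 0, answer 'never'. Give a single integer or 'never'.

Answer: 7

Derivation:
Processing events:
Start: stock = 20
  Event 1 (sale 1): sell min(1,20)=1. stock: 20 - 1 = 19. total_sold = 1
  Event 2 (restock 16): 19 + 16 = 35
  Event 3 (adjust -1): 35 + -1 = 34
  Event 4 (sale 10): sell min(10,34)=10. stock: 34 - 10 = 24. total_sold = 11
  Event 5 (sale 1): sell min(1,24)=1. stock: 24 - 1 = 23. total_sold = 12
  Event 6 (sale 8): sell min(8,23)=8. stock: 23 - 8 = 15. total_sold = 20
  Event 7 (sale 15): sell min(15,15)=15. stock: 15 - 15 = 0. total_sold = 35
  Event 8 (restock 15): 0 + 15 = 15
  Event 9 (sale 7): sell min(7,15)=7. stock: 15 - 7 = 8. total_sold = 42
  Event 10 (sale 15): sell min(15,8)=8. stock: 8 - 8 = 0. total_sold = 50
  Event 11 (sale 20): sell min(20,0)=0. stock: 0 - 0 = 0. total_sold = 50
  Event 12 (sale 24): sell min(24,0)=0. stock: 0 - 0 = 0. total_sold = 50
  Event 13 (restock 10): 0 + 10 = 10
  Event 14 (sale 8): sell min(8,10)=8. stock: 10 - 8 = 2. total_sold = 58
  Event 15 (sale 10): sell min(10,2)=2. stock: 2 - 2 = 0. total_sold = 60
Final: stock = 0, total_sold = 60

First zero at event 7.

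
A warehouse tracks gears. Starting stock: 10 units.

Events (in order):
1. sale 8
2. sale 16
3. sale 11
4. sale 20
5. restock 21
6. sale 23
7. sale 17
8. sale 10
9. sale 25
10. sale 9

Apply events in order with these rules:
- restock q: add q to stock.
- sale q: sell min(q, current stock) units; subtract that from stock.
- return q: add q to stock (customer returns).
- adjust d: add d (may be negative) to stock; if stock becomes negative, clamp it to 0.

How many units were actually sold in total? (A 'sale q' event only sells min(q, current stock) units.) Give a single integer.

Answer: 31

Derivation:
Processing events:
Start: stock = 10
  Event 1 (sale 8): sell min(8,10)=8. stock: 10 - 8 = 2. total_sold = 8
  Event 2 (sale 16): sell min(16,2)=2. stock: 2 - 2 = 0. total_sold = 10
  Event 3 (sale 11): sell min(11,0)=0. stock: 0 - 0 = 0. total_sold = 10
  Event 4 (sale 20): sell min(20,0)=0. stock: 0 - 0 = 0. total_sold = 10
  Event 5 (restock 21): 0 + 21 = 21
  Event 6 (sale 23): sell min(23,21)=21. stock: 21 - 21 = 0. total_sold = 31
  Event 7 (sale 17): sell min(17,0)=0. stock: 0 - 0 = 0. total_sold = 31
  Event 8 (sale 10): sell min(10,0)=0. stock: 0 - 0 = 0. total_sold = 31
  Event 9 (sale 25): sell min(25,0)=0. stock: 0 - 0 = 0. total_sold = 31
  Event 10 (sale 9): sell min(9,0)=0. stock: 0 - 0 = 0. total_sold = 31
Final: stock = 0, total_sold = 31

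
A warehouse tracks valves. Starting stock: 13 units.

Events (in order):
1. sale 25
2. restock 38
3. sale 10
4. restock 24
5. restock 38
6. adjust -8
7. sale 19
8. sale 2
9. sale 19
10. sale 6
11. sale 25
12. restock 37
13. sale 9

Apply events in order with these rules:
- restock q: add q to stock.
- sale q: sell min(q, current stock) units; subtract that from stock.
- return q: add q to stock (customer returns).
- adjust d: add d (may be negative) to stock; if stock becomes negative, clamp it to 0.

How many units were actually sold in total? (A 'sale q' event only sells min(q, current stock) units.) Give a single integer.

Processing events:
Start: stock = 13
  Event 1 (sale 25): sell min(25,13)=13. stock: 13 - 13 = 0. total_sold = 13
  Event 2 (restock 38): 0 + 38 = 38
  Event 3 (sale 10): sell min(10,38)=10. stock: 38 - 10 = 28. total_sold = 23
  Event 4 (restock 24): 28 + 24 = 52
  Event 5 (restock 38): 52 + 38 = 90
  Event 6 (adjust -8): 90 + -8 = 82
  Event 7 (sale 19): sell min(19,82)=19. stock: 82 - 19 = 63. total_sold = 42
  Event 8 (sale 2): sell min(2,63)=2. stock: 63 - 2 = 61. total_sold = 44
  Event 9 (sale 19): sell min(19,61)=19. stock: 61 - 19 = 42. total_sold = 63
  Event 10 (sale 6): sell min(6,42)=6. stock: 42 - 6 = 36. total_sold = 69
  Event 11 (sale 25): sell min(25,36)=25. stock: 36 - 25 = 11. total_sold = 94
  Event 12 (restock 37): 11 + 37 = 48
  Event 13 (sale 9): sell min(9,48)=9. stock: 48 - 9 = 39. total_sold = 103
Final: stock = 39, total_sold = 103

Answer: 103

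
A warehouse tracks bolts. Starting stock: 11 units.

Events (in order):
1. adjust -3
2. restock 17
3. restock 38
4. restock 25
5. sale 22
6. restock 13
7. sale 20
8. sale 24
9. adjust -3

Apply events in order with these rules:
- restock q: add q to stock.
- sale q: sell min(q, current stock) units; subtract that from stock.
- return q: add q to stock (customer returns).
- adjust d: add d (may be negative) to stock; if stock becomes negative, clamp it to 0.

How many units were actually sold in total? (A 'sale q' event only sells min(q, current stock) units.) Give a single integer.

Answer: 66

Derivation:
Processing events:
Start: stock = 11
  Event 1 (adjust -3): 11 + -3 = 8
  Event 2 (restock 17): 8 + 17 = 25
  Event 3 (restock 38): 25 + 38 = 63
  Event 4 (restock 25): 63 + 25 = 88
  Event 5 (sale 22): sell min(22,88)=22. stock: 88 - 22 = 66. total_sold = 22
  Event 6 (restock 13): 66 + 13 = 79
  Event 7 (sale 20): sell min(20,79)=20. stock: 79 - 20 = 59. total_sold = 42
  Event 8 (sale 24): sell min(24,59)=24. stock: 59 - 24 = 35. total_sold = 66
  Event 9 (adjust -3): 35 + -3 = 32
Final: stock = 32, total_sold = 66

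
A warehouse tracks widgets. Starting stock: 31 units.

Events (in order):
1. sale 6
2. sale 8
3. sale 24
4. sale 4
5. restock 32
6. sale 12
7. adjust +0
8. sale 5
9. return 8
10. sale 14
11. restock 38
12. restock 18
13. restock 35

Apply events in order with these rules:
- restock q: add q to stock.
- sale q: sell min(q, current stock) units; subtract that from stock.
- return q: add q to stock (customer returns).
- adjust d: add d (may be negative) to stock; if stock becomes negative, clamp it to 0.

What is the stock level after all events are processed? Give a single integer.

Processing events:
Start: stock = 31
  Event 1 (sale 6): sell min(6,31)=6. stock: 31 - 6 = 25. total_sold = 6
  Event 2 (sale 8): sell min(8,25)=8. stock: 25 - 8 = 17. total_sold = 14
  Event 3 (sale 24): sell min(24,17)=17. stock: 17 - 17 = 0. total_sold = 31
  Event 4 (sale 4): sell min(4,0)=0. stock: 0 - 0 = 0. total_sold = 31
  Event 5 (restock 32): 0 + 32 = 32
  Event 6 (sale 12): sell min(12,32)=12. stock: 32 - 12 = 20. total_sold = 43
  Event 7 (adjust +0): 20 + 0 = 20
  Event 8 (sale 5): sell min(5,20)=5. stock: 20 - 5 = 15. total_sold = 48
  Event 9 (return 8): 15 + 8 = 23
  Event 10 (sale 14): sell min(14,23)=14. stock: 23 - 14 = 9. total_sold = 62
  Event 11 (restock 38): 9 + 38 = 47
  Event 12 (restock 18): 47 + 18 = 65
  Event 13 (restock 35): 65 + 35 = 100
Final: stock = 100, total_sold = 62

Answer: 100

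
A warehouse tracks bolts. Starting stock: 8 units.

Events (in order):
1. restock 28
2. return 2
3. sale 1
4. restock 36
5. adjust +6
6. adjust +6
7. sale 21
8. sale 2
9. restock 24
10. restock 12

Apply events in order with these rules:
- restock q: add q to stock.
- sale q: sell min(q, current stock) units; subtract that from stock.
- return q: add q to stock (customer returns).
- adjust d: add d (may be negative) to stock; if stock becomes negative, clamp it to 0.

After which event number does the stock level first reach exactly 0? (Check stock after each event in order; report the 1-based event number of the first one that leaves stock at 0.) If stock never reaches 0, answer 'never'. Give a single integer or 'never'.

Processing events:
Start: stock = 8
  Event 1 (restock 28): 8 + 28 = 36
  Event 2 (return 2): 36 + 2 = 38
  Event 3 (sale 1): sell min(1,38)=1. stock: 38 - 1 = 37. total_sold = 1
  Event 4 (restock 36): 37 + 36 = 73
  Event 5 (adjust +6): 73 + 6 = 79
  Event 6 (adjust +6): 79 + 6 = 85
  Event 7 (sale 21): sell min(21,85)=21. stock: 85 - 21 = 64. total_sold = 22
  Event 8 (sale 2): sell min(2,64)=2. stock: 64 - 2 = 62. total_sold = 24
  Event 9 (restock 24): 62 + 24 = 86
  Event 10 (restock 12): 86 + 12 = 98
Final: stock = 98, total_sold = 24

Stock never reaches 0.

Answer: never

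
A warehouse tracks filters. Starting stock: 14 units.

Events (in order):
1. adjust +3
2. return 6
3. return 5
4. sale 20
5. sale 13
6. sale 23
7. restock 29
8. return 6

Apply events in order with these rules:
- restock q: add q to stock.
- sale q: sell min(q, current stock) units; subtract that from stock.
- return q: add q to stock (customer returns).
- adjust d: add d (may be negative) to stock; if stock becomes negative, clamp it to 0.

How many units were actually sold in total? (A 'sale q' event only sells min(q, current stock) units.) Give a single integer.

Processing events:
Start: stock = 14
  Event 1 (adjust +3): 14 + 3 = 17
  Event 2 (return 6): 17 + 6 = 23
  Event 3 (return 5): 23 + 5 = 28
  Event 4 (sale 20): sell min(20,28)=20. stock: 28 - 20 = 8. total_sold = 20
  Event 5 (sale 13): sell min(13,8)=8. stock: 8 - 8 = 0. total_sold = 28
  Event 6 (sale 23): sell min(23,0)=0. stock: 0 - 0 = 0. total_sold = 28
  Event 7 (restock 29): 0 + 29 = 29
  Event 8 (return 6): 29 + 6 = 35
Final: stock = 35, total_sold = 28

Answer: 28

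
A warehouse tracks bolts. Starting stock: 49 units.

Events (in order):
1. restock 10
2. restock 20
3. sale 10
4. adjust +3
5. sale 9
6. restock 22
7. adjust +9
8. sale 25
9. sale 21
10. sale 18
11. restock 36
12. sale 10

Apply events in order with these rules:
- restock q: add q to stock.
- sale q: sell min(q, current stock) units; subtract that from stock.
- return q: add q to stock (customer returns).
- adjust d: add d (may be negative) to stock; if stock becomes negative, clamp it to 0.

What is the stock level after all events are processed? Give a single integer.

Processing events:
Start: stock = 49
  Event 1 (restock 10): 49 + 10 = 59
  Event 2 (restock 20): 59 + 20 = 79
  Event 3 (sale 10): sell min(10,79)=10. stock: 79 - 10 = 69. total_sold = 10
  Event 4 (adjust +3): 69 + 3 = 72
  Event 5 (sale 9): sell min(9,72)=9. stock: 72 - 9 = 63. total_sold = 19
  Event 6 (restock 22): 63 + 22 = 85
  Event 7 (adjust +9): 85 + 9 = 94
  Event 8 (sale 25): sell min(25,94)=25. stock: 94 - 25 = 69. total_sold = 44
  Event 9 (sale 21): sell min(21,69)=21. stock: 69 - 21 = 48. total_sold = 65
  Event 10 (sale 18): sell min(18,48)=18. stock: 48 - 18 = 30. total_sold = 83
  Event 11 (restock 36): 30 + 36 = 66
  Event 12 (sale 10): sell min(10,66)=10. stock: 66 - 10 = 56. total_sold = 93
Final: stock = 56, total_sold = 93

Answer: 56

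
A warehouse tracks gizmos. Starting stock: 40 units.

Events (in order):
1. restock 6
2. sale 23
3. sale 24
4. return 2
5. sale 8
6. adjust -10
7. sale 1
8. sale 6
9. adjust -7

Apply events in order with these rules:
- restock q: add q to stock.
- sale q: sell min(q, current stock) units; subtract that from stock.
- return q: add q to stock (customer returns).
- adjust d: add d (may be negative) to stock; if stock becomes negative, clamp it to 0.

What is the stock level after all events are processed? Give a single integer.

Processing events:
Start: stock = 40
  Event 1 (restock 6): 40 + 6 = 46
  Event 2 (sale 23): sell min(23,46)=23. stock: 46 - 23 = 23. total_sold = 23
  Event 3 (sale 24): sell min(24,23)=23. stock: 23 - 23 = 0. total_sold = 46
  Event 4 (return 2): 0 + 2 = 2
  Event 5 (sale 8): sell min(8,2)=2. stock: 2 - 2 = 0. total_sold = 48
  Event 6 (adjust -10): 0 + -10 = 0 (clamped to 0)
  Event 7 (sale 1): sell min(1,0)=0. stock: 0 - 0 = 0. total_sold = 48
  Event 8 (sale 6): sell min(6,0)=0. stock: 0 - 0 = 0. total_sold = 48
  Event 9 (adjust -7): 0 + -7 = 0 (clamped to 0)
Final: stock = 0, total_sold = 48

Answer: 0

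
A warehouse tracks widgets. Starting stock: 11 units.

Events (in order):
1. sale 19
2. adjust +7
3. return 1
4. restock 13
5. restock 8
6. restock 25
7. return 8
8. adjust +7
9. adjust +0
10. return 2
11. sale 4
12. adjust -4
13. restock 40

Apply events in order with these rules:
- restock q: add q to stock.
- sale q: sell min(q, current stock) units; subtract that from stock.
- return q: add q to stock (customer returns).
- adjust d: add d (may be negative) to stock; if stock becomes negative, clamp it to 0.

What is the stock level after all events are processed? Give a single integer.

Processing events:
Start: stock = 11
  Event 1 (sale 19): sell min(19,11)=11. stock: 11 - 11 = 0. total_sold = 11
  Event 2 (adjust +7): 0 + 7 = 7
  Event 3 (return 1): 7 + 1 = 8
  Event 4 (restock 13): 8 + 13 = 21
  Event 5 (restock 8): 21 + 8 = 29
  Event 6 (restock 25): 29 + 25 = 54
  Event 7 (return 8): 54 + 8 = 62
  Event 8 (adjust +7): 62 + 7 = 69
  Event 9 (adjust +0): 69 + 0 = 69
  Event 10 (return 2): 69 + 2 = 71
  Event 11 (sale 4): sell min(4,71)=4. stock: 71 - 4 = 67. total_sold = 15
  Event 12 (adjust -4): 67 + -4 = 63
  Event 13 (restock 40): 63 + 40 = 103
Final: stock = 103, total_sold = 15

Answer: 103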